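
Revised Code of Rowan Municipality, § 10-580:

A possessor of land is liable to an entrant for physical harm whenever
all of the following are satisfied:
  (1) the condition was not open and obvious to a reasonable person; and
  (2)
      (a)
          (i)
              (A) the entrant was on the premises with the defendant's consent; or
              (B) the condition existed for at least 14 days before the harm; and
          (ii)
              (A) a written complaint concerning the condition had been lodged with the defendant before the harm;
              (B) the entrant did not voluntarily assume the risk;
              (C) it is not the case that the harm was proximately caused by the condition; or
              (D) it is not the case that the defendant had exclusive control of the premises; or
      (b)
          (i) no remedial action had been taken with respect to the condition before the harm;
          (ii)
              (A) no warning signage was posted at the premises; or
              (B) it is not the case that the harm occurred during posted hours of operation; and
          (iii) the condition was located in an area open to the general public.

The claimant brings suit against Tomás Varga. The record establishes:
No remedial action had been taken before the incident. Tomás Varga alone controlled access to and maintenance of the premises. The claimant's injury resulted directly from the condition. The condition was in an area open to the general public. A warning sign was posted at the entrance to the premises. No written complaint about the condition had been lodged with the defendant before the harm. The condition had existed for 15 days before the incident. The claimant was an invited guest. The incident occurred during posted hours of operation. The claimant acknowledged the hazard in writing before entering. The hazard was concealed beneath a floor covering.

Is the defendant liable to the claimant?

No — not liable.

(1) not open/obvious — satisfied.
(A) consent to enter — met.
(B) condition ≥14 days old — satisfied.
(i) = T OR T = true.
(A) complaint lodged — not satisfied.
(B) no assumed risk — not met.
(C) not (proximate cause) — fails.
(D) not (exclusive control) — not met.
(ii): F OR F OR F OR F → false.
(a): T AND F → false.
(i) no remedial action — holds.
(A) no signage posted — not met.
(B) not (during posted hours) — not met.
So (ii) is not satisfied (F OR F).
(iii) public area — met.
(b): T AND F AND T → false.
So (2) is not satisfied (F OR F).
Overall = T AND F = false.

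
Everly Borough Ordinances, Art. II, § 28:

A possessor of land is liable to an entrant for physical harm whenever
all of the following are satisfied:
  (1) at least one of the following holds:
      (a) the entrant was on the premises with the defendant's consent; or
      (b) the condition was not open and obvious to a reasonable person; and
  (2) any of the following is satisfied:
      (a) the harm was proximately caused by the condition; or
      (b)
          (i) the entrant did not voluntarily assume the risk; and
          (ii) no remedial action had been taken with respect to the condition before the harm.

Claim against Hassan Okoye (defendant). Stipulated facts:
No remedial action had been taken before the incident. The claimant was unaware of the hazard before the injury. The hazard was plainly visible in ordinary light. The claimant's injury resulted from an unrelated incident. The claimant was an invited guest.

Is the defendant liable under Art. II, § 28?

Yes — liable.

(a) consent to enter — holds.
(b) not open/obvious — not satisfied.
(1): T OR F → true.
(a) proximate cause — not met.
(i) no assumed risk — met.
(ii) no remedial action — satisfied.
(b): T AND T → true.
(2) = F OR T = true.
Overall: T AND T → true.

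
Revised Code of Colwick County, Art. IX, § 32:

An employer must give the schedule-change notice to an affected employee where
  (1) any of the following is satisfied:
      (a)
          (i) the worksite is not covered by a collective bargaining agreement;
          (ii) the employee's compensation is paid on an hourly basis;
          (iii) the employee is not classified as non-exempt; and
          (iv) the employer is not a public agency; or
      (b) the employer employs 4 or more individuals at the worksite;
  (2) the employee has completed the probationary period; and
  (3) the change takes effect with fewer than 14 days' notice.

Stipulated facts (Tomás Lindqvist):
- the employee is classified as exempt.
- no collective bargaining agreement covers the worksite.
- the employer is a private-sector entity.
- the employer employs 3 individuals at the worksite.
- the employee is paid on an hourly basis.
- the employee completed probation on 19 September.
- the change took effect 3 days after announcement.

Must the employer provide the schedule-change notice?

Yes — required.

(i) no CBA — holds.
(ii) hourly-paid — satisfied.
(iii) not (non-exempt) — met.
(iv) not (public agency) — holds.
(a): T AND T AND T AND T → true.
(b) ≥ 4 at site — not met.
So (1) is satisfied (T OR F).
(2) past probation — met.
(3) < 14 days' notice — met.
Overall: T AND T AND T → true.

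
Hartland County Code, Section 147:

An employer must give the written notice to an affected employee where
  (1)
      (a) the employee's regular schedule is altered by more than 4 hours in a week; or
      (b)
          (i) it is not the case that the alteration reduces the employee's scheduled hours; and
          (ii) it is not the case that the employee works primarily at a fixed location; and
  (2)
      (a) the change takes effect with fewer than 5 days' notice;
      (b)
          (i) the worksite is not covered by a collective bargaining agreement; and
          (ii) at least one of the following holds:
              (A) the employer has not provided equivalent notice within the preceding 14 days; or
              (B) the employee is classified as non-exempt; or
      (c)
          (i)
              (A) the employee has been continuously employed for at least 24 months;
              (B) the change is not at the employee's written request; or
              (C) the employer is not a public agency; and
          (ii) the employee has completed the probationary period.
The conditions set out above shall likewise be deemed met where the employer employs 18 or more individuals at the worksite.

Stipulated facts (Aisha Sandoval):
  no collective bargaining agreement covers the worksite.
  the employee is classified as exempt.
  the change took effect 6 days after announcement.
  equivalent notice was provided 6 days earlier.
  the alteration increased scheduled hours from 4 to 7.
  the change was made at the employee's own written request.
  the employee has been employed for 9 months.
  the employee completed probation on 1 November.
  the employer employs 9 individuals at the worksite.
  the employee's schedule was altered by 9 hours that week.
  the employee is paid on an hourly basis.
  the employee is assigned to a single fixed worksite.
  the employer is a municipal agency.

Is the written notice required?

(a) schedule shift > 4h — holds.
(i) not (hours reduced) — holds.
(ii) not (fixed location) — not met.
So (b) is not satisfied (T AND F).
(1): T OR F → true.
(a) < 5 days' notice — not satisfied.
(i) no CBA — met.
(A) no recent notice — not met.
(B) non-exempt — not met.
(ii) = F OR F = false.
So (b) is not satisfied (T AND F).
(A) tenure ≥ 24 mo. — fails.
(B) not employee-requested — not satisfied.
(C) not (public agency) — not satisfied.
So (i) is not satisfied (F OR F OR F).
(ii) past probation — holds.
(c): F AND T → false.
(2) = F OR F OR F = false.
So Overall is not satisfied (T AND F).
Exception (≥ 18 at site) — not satisfied.
Result: main false OR exception false → false.

No — not required.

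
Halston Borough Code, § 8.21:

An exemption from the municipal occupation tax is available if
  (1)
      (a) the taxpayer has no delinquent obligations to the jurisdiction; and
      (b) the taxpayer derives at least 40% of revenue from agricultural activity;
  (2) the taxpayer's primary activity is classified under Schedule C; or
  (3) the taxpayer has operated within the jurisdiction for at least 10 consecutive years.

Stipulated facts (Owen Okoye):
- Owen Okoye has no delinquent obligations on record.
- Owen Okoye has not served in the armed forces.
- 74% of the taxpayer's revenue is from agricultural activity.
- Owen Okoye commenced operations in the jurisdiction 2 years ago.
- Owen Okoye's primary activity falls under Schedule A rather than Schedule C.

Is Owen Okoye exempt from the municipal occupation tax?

(a) no delinquency — holds.
(b) ≥40% agricultural — holds.
(1) = T AND T = true.
(2) Schedule C activity — fails.
(3) ≥ 10 yrs in jurisdiction — not satisfied.
Overall = T OR F OR F = true.

Yes — exempt.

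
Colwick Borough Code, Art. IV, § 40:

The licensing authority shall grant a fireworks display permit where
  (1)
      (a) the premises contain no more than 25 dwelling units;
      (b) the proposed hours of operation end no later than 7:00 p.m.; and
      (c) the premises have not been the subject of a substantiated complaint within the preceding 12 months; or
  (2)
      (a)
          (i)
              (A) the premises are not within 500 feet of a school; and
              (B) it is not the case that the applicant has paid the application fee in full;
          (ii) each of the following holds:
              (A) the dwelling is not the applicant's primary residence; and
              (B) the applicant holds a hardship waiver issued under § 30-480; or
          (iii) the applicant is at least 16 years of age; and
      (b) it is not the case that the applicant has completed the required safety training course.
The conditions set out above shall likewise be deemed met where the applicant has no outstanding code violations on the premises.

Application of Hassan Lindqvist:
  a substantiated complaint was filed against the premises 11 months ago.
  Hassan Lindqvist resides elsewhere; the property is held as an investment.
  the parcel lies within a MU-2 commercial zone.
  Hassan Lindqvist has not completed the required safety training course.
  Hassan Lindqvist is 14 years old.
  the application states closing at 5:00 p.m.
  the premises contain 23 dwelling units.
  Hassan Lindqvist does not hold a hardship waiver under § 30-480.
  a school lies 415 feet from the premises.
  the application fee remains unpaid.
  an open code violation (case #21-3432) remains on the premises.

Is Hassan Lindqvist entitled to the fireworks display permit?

No — denied.

(a) ≤ 25 units — satisfied.
(b) closes by 7 p.m. — holds.
(c) no complaint in 12 mo. — not satisfied.
(1): T AND T AND F → false.
(A) ≥500 ft from school — not met.
(B) not (fee paid) — holds.
So (i) is not satisfied (F AND T).
(A) not (primary residence) — met.
(B) hardship waiver — not satisfied.
(ii): T AND F → false.
(iii) age ≥ 16 — not satisfied.
(a): F OR F OR F → false.
(b) not (safety training) — holds.
So (2) is not satisfied (F AND T).
Overall = F OR F = false.
Exception (no code violations) — not satisfied.
Result: main false OR exception false → false.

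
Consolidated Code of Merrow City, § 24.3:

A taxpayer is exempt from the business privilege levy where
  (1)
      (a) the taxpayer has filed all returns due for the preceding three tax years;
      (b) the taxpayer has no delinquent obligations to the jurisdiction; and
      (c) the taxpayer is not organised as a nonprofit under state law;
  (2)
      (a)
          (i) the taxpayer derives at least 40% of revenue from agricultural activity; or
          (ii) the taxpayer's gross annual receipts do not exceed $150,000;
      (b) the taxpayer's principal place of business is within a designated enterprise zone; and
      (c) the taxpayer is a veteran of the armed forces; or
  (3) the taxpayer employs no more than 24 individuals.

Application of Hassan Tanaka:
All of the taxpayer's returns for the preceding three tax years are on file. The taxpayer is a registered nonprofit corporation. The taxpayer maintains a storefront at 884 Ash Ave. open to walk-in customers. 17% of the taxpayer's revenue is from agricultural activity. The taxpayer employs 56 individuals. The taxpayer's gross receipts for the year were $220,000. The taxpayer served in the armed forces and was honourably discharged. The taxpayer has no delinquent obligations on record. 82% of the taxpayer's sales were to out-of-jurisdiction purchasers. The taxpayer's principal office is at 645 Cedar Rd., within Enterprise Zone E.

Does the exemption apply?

No — not exempt.

(a) returns current — holds.
(b) no delinquency — satisfied.
(c) not (nonprofit) — not satisfied.
(1) = T AND T AND F = false.
(i) ≥40% agricultural — fails.
(ii) receipts ≤ $150,000 — not satisfied.
So (a) is not satisfied (F OR F).
(b) in enterprise zone — met.
(c) veteran — met.
So (2) is not satisfied (F AND T AND T).
(3) ≤ 24 employees — not met.
Overall = F OR F OR F = false.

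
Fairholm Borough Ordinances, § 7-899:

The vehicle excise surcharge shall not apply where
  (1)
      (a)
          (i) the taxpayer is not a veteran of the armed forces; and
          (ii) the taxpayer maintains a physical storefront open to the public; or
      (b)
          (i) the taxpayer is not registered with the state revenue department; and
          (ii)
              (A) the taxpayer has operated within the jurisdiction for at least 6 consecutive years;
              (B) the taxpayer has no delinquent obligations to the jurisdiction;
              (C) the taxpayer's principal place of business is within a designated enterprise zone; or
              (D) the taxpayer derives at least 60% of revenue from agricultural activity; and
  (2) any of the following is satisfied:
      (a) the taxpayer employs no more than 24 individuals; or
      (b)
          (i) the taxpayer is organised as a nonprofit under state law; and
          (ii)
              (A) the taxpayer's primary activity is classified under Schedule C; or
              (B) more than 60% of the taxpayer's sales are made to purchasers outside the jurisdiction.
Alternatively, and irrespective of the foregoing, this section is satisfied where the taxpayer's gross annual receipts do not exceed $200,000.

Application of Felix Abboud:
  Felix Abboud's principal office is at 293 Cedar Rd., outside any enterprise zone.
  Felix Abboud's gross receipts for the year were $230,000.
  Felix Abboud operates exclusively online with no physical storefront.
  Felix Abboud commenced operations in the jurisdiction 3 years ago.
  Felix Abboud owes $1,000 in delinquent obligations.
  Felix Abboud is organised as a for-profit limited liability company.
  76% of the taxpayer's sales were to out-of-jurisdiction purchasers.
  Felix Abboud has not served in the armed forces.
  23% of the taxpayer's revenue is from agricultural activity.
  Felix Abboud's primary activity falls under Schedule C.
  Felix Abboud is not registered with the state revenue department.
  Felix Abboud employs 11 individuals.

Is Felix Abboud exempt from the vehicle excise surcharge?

(i) not (veteran) — satisfied.
(ii) has storefront — not met.
So (a) is not satisfied (T AND F).
(i) not (state-registered) — holds.
(A) ≥ 6 yrs in jurisdiction — not satisfied.
(B) no delinquency — not satisfied.
(C) in enterprise zone — not satisfied.
(D) ≥60% agricultural — not satisfied.
(ii) = F OR F OR F OR F = false.
(b) = T AND F = false.
(1) = F OR F = false.
(a) ≤ 24 employees — satisfied.
(i) nonprofit — fails.
(A) Schedule C activity — met.
(B) >60% out-of-jur. sales — holds.
So (ii) is satisfied (T OR T).
(b) = F AND T = false.
So (2) is satisfied (T OR F).
Overall = F AND T = false.
Exception (receipts ≤ $200,000) — not satisfied.
Result: main false OR exception false → false.

No — not exempt.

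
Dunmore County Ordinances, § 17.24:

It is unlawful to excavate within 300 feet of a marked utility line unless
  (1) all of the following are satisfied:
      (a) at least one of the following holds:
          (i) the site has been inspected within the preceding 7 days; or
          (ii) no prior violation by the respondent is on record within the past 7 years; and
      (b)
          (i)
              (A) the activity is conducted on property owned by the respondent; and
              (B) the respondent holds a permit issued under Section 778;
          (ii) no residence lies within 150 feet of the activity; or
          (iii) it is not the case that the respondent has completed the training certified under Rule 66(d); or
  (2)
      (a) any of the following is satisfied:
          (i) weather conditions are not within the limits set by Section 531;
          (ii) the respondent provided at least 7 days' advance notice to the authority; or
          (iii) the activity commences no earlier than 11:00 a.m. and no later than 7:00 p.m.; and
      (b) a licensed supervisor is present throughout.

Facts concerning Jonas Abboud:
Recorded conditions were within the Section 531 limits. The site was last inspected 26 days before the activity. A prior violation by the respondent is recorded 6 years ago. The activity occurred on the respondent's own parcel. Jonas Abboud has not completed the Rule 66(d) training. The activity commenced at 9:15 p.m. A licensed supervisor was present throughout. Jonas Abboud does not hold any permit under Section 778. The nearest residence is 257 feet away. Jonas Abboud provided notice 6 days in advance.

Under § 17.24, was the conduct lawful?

(i) site inspected — fails.
(ii) no prior violation — not met.
So (a) is not satisfied (F OR F).
(A) own property — holds.
(B) holds permit — not met.
(i): T AND F → false.
(ii) no residence in 150 ft — satisfied.
(iii) not (training certified) — satisfied.
(b): F OR T OR T → true.
(1) = F AND T = false.
(i) not (weather ok) — fails.
(ii) ≥7 days' notice — fails.
(iii) start within hours — fails.
So (a) is not satisfied (F OR F OR F).
(b) supervisor present — satisfied.
(2): F AND T → false.
Overall = F OR F = false.

No — unlawful.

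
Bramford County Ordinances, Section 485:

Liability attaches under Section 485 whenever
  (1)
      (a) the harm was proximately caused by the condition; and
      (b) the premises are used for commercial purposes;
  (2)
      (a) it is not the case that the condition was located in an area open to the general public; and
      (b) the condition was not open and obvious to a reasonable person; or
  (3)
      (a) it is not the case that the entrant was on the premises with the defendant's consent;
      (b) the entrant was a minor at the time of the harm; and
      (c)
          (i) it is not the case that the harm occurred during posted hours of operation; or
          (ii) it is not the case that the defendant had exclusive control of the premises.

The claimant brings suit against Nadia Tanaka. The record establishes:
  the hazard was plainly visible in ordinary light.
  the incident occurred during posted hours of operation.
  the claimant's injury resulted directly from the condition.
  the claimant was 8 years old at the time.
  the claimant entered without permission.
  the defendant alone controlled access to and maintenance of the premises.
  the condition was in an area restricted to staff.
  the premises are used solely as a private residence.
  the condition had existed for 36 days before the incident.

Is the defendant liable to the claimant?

No — not liable.

(a) proximate cause — met.
(b) commercial use — not satisfied.
(1) = T AND F = false.
(a) not (public area) — met.
(b) not open/obvious — fails.
(2) = T AND F = false.
(a) not (consent to enter) — holds.
(b) entrant a minor — satisfied.
(i) not (during posted hours) — fails.
(ii) not (exclusive control) — not satisfied.
So (c) is not satisfied (F OR F).
So (3) is not satisfied (T AND T AND F).
Overall: F OR F OR F → false.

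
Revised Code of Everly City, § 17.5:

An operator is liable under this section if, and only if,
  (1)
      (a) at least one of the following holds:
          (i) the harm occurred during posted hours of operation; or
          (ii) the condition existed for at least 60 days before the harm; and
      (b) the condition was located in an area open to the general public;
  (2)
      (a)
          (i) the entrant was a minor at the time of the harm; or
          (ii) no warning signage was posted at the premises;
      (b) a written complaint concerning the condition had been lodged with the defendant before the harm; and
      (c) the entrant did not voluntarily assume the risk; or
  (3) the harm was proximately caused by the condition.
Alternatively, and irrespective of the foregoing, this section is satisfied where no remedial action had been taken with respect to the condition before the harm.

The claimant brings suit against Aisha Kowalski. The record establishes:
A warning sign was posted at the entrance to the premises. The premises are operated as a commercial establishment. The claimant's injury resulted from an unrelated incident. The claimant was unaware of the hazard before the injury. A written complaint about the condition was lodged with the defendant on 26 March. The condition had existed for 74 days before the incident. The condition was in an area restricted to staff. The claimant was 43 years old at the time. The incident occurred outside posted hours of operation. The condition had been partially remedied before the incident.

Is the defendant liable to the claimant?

(i) during posted hours — not satisfied.
(ii) condition ≥60 days old — holds.
So (a) is satisfied (F OR T).
(b) public area — fails.
So (1) is not satisfied (T AND F).
(i) entrant a minor — not met.
(ii) no signage posted — not met.
(a) = F OR F = false.
(b) complaint lodged — holds.
(c) no assumed risk — holds.
(2): F AND T AND T → false.
(3) proximate cause — not met.
Overall = F OR F OR F = false.
Exception (no remedial action) — not satisfied.
Result: main false OR exception false → false.

No — not liable.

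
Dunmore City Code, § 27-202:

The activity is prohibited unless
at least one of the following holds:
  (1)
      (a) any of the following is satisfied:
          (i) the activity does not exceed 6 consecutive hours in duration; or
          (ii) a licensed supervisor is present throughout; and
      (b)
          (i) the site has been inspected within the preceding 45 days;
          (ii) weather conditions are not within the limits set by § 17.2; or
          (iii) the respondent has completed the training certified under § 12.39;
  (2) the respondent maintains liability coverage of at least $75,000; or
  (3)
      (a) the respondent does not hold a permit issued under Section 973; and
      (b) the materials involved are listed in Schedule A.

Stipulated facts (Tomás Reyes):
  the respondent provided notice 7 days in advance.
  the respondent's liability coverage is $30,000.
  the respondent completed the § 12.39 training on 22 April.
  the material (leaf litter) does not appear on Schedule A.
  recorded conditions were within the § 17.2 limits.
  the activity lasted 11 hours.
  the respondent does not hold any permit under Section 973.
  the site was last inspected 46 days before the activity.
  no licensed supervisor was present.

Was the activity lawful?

(i) ≤ 6 hrs duration — fails.
(ii) supervisor present — not met.
(a): F OR F → false.
(i) site inspected — fails.
(ii) not (weather ok) — not satisfied.
(iii) training certified — met.
(b) = F OR F OR T = true.
(1) = F AND T = false.
(2) coverage ≥ $75,000 — not satisfied.
(a) not (holds permit) — met.
(b) Schedule A material — fails.
(3): T AND F → false.
Overall: F OR F OR F → false.

No — unlawful.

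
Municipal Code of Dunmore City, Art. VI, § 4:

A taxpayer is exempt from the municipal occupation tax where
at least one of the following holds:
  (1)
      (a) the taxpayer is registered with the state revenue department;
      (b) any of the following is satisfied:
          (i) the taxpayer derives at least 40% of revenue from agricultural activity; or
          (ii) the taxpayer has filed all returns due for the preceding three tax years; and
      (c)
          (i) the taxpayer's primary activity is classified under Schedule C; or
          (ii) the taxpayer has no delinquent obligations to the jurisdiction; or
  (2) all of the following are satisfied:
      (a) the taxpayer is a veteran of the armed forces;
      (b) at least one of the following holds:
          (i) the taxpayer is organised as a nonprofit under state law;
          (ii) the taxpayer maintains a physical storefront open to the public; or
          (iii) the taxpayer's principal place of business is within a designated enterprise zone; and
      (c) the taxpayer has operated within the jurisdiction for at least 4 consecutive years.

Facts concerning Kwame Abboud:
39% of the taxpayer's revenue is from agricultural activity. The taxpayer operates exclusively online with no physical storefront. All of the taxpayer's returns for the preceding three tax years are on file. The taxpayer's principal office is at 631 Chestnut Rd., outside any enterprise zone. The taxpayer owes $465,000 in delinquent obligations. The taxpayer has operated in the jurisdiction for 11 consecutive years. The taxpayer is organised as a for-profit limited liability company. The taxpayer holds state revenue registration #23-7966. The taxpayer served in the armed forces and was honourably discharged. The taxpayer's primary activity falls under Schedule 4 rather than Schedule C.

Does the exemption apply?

No — not exempt.

(a) state-registered — satisfied.
(i) ≥40% agricultural — not met.
(ii) returns current — satisfied.
(b) = F OR T = true.
(i) Schedule C activity — fails.
(ii) no delinquency — fails.
(c): F OR F → false.
(1) = T AND T AND F = false.
(a) veteran — holds.
(i) nonprofit — fails.
(ii) has storefront — not satisfied.
(iii) in enterprise zone — not met.
(b): F OR F OR F → false.
(c) ≥ 4 yrs in jurisdiction — met.
(2) = T AND F AND T = false.
So Overall is not satisfied (F OR F).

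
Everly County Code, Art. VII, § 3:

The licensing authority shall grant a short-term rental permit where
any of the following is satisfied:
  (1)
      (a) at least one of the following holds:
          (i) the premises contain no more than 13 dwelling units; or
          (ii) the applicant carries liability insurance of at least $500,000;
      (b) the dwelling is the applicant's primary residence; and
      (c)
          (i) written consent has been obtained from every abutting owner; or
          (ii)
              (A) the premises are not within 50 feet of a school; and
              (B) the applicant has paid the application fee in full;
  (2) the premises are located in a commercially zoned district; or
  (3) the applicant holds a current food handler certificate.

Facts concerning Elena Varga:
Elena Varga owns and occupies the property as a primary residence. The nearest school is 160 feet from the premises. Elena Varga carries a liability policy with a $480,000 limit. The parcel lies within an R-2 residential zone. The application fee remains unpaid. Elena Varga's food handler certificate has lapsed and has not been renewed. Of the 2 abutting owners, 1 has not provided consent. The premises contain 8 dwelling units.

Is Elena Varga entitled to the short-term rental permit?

(i) ≤ 13 units — met.
(ii) insurance ≥ $500,000 — fails.
(a): T OR F → true.
(b) primary residence — met.
(i) all abutters consent — not satisfied.
(A) ≥50 ft from school — met.
(B) fee paid — not satisfied.
(ii) = T AND F = false.
So (c) is not satisfied (F OR F).
So (1) is not satisfied (T AND T AND F).
(2) commercially zoned — not satisfied.
(3) food handler cert. — not satisfied.
Overall = F OR F OR F = false.

No — denied.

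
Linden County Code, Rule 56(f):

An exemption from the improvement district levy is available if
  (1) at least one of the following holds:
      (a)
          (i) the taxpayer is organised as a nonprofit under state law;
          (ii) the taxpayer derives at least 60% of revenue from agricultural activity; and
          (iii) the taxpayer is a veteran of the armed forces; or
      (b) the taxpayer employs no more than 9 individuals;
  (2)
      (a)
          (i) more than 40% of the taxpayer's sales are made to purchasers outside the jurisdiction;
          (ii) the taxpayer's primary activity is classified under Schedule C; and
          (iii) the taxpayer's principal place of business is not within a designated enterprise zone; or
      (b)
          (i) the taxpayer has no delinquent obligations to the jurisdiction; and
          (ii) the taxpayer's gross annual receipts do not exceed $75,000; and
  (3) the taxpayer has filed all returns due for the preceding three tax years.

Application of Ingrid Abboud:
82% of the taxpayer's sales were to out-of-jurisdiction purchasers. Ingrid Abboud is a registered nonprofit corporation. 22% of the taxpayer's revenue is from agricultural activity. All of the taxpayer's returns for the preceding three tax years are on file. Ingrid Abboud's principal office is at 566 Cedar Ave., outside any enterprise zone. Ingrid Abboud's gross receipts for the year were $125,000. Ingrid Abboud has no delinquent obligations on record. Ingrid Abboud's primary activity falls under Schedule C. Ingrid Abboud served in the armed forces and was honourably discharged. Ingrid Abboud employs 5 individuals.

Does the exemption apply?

(i) nonprofit — holds.
(ii) ≥60% agricultural — not met.
(iii) veteran — satisfied.
(a) = T AND F AND T = false.
(b) ≤ 9 employees — satisfied.
(1): F OR T → true.
(i) >40% out-of-jur. sales — satisfied.
(ii) Schedule C activity — satisfied.
(iii) not (in enterprise zone) — met.
(a) = T AND T AND T = true.
(i) no delinquency — met.
(ii) receipts ≤ $75,000 — not satisfied.
So (b) is not satisfied (T AND F).
So (2) is satisfied (T OR F).
(3) returns current — holds.
So Overall is satisfied (T AND T AND T).

Yes — exempt.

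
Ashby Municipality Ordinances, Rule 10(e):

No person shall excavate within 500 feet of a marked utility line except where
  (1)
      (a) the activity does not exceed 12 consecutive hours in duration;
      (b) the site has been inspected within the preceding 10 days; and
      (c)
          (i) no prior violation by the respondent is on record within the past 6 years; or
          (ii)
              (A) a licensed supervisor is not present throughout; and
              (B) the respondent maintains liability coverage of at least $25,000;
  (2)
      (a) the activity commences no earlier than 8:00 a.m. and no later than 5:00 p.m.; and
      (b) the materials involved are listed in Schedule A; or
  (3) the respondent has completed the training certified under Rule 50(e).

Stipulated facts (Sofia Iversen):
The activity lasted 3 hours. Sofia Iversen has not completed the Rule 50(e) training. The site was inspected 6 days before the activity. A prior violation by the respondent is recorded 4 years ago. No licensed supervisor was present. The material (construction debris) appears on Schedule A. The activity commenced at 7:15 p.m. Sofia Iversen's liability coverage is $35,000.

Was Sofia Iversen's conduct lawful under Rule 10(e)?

Yes — lawful.

(a) ≤ 12 hrs duration — met.
(b) site inspected — holds.
(i) no prior violation — not met.
(A) not (supervisor present) — satisfied.
(B) coverage ≥ $25,000 — satisfied.
(ii) = T AND T = true.
(c): F OR T → true.
(1): T AND T AND T → true.
(a) start within hours — not met.
(b) Schedule A material — satisfied.
(2) = F AND T = false.
(3) training certified — not satisfied.
Overall: T OR F OR F → true.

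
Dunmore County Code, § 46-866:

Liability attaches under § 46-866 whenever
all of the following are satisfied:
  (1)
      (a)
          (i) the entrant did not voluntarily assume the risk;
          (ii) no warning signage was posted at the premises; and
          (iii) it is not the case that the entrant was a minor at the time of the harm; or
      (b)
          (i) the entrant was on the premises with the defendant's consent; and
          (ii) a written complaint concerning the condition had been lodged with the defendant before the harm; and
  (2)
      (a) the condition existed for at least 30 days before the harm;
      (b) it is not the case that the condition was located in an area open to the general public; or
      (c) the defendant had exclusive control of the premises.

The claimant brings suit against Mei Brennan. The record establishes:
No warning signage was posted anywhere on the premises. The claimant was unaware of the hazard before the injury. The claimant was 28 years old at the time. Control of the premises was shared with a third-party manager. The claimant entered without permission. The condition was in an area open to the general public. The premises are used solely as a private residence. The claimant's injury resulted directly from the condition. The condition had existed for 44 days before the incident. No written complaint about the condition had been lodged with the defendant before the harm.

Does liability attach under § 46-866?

(i) no assumed risk — met.
(ii) no signage posted — satisfied.
(iii) not (entrant a minor) — holds.
(a) = T AND T AND T = true.
(i) consent to enter — not met.
(ii) complaint lodged — not satisfied.
(b) = F AND F = false.
So (1) is satisfied (T OR F).
(a) condition ≥30 days old — satisfied.
(b) not (public area) — fails.
(c) exclusive control — not satisfied.
So (2) is satisfied (T OR F OR F).
Overall: T AND T → true.

Yes — liable.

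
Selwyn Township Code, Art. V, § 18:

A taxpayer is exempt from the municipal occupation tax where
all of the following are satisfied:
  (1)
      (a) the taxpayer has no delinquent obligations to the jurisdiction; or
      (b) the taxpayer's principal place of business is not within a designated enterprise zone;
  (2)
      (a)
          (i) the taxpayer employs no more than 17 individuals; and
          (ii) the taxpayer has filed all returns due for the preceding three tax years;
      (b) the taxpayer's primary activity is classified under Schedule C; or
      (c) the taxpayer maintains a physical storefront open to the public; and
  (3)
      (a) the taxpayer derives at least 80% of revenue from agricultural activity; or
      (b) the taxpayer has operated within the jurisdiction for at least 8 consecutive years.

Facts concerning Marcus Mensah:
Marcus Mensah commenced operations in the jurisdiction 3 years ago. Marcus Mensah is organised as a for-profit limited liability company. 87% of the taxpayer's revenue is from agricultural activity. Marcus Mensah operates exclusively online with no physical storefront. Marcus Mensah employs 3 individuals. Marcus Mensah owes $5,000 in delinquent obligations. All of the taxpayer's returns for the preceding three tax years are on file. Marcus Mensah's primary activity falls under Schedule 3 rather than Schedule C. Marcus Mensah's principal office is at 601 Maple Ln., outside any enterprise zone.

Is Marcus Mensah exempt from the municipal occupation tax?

Yes — exempt.

(a) no delinquency — not met.
(b) not (in enterprise zone) — satisfied.
So (1) is satisfied (F OR T).
(i) ≤ 17 employees — holds.
(ii) returns current — holds.
(a): T AND T → true.
(b) Schedule C activity — not met.
(c) has storefront — not satisfied.
So (2) is satisfied (T OR F OR F).
(a) ≥80% agricultural — holds.
(b) ≥ 8 yrs in jurisdiction — fails.
(3) = T OR F = true.
So Overall is satisfied (T AND T AND T).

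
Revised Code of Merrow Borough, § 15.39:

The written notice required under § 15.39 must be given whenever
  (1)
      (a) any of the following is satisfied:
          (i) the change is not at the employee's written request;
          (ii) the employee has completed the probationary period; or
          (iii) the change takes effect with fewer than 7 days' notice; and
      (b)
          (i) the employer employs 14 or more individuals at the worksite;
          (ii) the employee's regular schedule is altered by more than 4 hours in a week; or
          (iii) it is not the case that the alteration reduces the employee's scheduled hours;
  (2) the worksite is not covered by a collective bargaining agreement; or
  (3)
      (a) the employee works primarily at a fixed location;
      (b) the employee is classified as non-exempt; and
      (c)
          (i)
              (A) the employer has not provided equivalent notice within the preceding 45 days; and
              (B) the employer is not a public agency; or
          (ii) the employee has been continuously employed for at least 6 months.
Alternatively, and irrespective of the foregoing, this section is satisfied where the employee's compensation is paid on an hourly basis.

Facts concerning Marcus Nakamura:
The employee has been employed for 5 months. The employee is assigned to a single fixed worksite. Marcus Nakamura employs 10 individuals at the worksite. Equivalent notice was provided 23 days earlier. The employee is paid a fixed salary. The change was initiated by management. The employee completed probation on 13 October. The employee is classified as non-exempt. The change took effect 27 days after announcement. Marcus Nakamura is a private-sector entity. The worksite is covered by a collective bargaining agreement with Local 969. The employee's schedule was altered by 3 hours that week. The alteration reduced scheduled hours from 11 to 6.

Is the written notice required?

No — not required.

(i) not employee-requested — holds.
(ii) past probation — holds.
(iii) < 7 days' notice — not satisfied.
(a) = T OR T OR F = true.
(i) ≥ 14 at site — fails.
(ii) schedule shift > 4h — not met.
(iii) not (hours reduced) — fails.
So (b) is not satisfied (F OR F OR F).
So (1) is not satisfied (T AND F).
(2) no CBA — fails.
(a) fixed location — satisfied.
(b) non-exempt — satisfied.
(A) no recent notice — fails.
(B) not (public agency) — met.
So (i) is not satisfied (F AND T).
(ii) tenure ≥ 6 mo. — not satisfied.
(c): F OR F → false.
(3): T AND T AND F → false.
Overall = F OR F OR F = false.
Exception (hourly-paid) — not satisfied.
Result: main false OR exception false → false.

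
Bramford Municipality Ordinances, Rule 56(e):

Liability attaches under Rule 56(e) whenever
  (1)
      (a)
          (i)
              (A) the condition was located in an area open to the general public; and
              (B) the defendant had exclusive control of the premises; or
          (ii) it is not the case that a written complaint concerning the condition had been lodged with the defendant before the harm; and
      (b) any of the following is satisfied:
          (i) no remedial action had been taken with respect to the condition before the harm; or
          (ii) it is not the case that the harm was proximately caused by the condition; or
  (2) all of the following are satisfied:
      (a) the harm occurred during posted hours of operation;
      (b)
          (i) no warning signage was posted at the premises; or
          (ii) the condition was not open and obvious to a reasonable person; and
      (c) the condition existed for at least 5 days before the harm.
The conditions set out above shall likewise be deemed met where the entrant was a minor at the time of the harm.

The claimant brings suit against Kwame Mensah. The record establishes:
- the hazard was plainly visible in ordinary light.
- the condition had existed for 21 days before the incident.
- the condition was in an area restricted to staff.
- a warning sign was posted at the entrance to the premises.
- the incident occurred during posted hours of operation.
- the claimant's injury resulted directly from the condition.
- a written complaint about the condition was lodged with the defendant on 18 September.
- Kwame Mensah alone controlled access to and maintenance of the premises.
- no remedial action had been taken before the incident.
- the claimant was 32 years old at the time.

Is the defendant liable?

No — not liable.

(A) public area — fails.
(B) exclusive control — met.
So (i) is not satisfied (F AND T).
(ii) not (complaint lodged) — not met.
(a) = F OR F = false.
(i) no remedial action — met.
(ii) not (proximate cause) — fails.
(b) = T OR F = true.
(1) = F AND T = false.
(a) during posted hours — satisfied.
(i) no signage posted — not met.
(ii) not open/obvious — fails.
So (b) is not satisfied (F OR F).
(c) condition ≥5 days old — satisfied.
So (2) is not satisfied (T AND F AND T).
So Overall is not satisfied (F OR F).
Exception (entrant a minor) — not satisfied.
Result: main false OR exception false → false.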